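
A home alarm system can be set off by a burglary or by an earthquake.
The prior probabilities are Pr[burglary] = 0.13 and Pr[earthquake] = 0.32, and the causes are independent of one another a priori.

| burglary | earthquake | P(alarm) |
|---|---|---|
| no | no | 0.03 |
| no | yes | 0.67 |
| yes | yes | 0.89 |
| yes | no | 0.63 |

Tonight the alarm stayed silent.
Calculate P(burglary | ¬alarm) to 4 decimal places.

By total probability over the 4 (burglary, earthquake) configurations:
  P(¬alarm) = 0.97·0.87·0.68 + 0.33·0.87·0.32 + 0.37·0.13·0.68 + 0.11·0.13·0.32
        = 0.573852 + 0.091872 + 0.032708 + 0.004576 = 0.703008
Configurations with burglary contribute 0.037284, so
  P(burglary | ¬alarm) = 0.037284 / 0.703008 ≈ 0.0530

P(burglary | ¬alarm) ≈ 0.0530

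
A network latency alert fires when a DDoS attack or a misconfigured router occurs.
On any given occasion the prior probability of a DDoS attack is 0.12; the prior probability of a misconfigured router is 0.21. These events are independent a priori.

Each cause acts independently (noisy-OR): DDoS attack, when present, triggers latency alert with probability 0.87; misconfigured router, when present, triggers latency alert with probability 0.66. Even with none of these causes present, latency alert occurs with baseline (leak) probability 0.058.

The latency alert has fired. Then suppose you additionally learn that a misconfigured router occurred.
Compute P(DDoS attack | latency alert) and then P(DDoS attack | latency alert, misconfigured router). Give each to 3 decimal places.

Under noisy-OR, P(latency alert | causes) = 1 − (1−0.058)·∏(1−qᵢ) over the active causes.
For the numerator, keep only DDoS attack=true terms: 0.083191 + 0.024151 = 0.107342
Denominator P(latency alert): 0.058*0.88*0.79 + 0.67972*0.88*0.21 + 0.87754*0.12*0.79 + 0.958364*0.12*0.21 = 0.273276
P(DDoS attack | latency alert) = 0.107342/0.273276 ≈ 0.393

Now also conditioning on misconfigured router=true:
P(latency alert | misconfigured router) = 0.67972·0.88 + 0.958364·0.12 = 0.598154 + 0.115004 = 0.713158
Restricting to configurations with DDoS attack present: 0.958364·0.12 = 0.115004.
So P(DDoS attack | latency alert, misconfigured router) = 0.115004/0.713158 ≈ 0.161.

P(DDoS attack | latency alert) ≈ 0.393; P(DDoS attack | latency alert, misconfigured router) ≈ 0.161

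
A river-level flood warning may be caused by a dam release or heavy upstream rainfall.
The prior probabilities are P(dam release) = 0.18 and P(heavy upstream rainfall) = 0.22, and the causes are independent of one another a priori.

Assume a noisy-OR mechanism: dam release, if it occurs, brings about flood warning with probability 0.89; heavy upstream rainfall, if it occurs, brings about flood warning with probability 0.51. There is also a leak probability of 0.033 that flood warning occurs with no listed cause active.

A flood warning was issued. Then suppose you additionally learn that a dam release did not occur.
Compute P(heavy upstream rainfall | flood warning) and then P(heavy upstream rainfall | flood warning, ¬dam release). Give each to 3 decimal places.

Under noisy-OR, P(flood warning | causes) = 1 − (1−0.033)·∏(1−qᵢ) over the active causes.
Sum P(flood warning|·) weighted by the priors over the 4 (dam release, heavy upstream rainfall) configurations:
  P(flood warning) = 0.033*0.82*0.78 + 0.52617*0.82*0.22 + 0.89363*0.18*0.78 + 0.947879*0.18*0.22
        = 0.021107 + 0.094921 + 0.125466 + 0.037536 = 0.279030
Keeping only the heavy upstream rainfall-present terms gives 0.132457, so
  P(heavy upstream rainfall | flood warning) = 0.132457 / 0.279030 ≈ 0.475

With the extra evidence:
Sum P(flood warning|·) weighted by the priors over both values of heavy upstream rainfall:
  P(flood warning | ¬dam release) = 0.033·0.78 + 0.52617·0.22
        = 0.025740 + 0.115757 = 0.141497
Keeping only the heavy upstream rainfall-present terms gives 0.115757, so
  P(heavy upstream rainfall | flood warning, ¬dam release) = 0.115757 / 0.141497 ≈ 0.818

P(heavy upstream rainfall | flood warning) ≈ 0.475; P(heavy upstream rainfall | flood warning, ¬dam release) ≈ 0.818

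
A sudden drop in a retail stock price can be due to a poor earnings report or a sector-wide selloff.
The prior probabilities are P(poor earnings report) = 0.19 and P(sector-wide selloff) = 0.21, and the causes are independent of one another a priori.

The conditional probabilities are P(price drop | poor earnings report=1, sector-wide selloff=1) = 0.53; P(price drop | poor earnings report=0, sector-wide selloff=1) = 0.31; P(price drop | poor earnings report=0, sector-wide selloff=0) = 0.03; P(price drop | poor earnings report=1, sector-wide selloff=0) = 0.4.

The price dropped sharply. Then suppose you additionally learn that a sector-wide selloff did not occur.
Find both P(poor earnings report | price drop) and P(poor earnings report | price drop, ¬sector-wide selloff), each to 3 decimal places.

For the numerator, keep only poor earnings report=true terms: 0.060040 + 0.021147 = 0.081187
Normalizer over all consistent configurations: 0.03*0.81*0.79 + 0.31*0.81*0.21 + 0.4*0.19*0.79 + 0.53*0.19*0.21 = 0.153115
P(poor earnings report | price drop) = 0.081187/0.153115 ≈ 0.530

With the extra evidence:
P(price drop | ¬sector-wide selloff) = 0.03*0.81 + 0.4*0.19 = 0.024300 + 0.076000 = 0.100300
Restricting to configurations with poor earnings report present: 0.4*0.19 = 0.076000.
Hence the posterior is 0.076000/0.100300 ≈ 0.758.

P(poor earnings report | price drop) ≈ 0.530; P(poor earnings report | price drop, ¬sector-wide selloff) ≈ 0.758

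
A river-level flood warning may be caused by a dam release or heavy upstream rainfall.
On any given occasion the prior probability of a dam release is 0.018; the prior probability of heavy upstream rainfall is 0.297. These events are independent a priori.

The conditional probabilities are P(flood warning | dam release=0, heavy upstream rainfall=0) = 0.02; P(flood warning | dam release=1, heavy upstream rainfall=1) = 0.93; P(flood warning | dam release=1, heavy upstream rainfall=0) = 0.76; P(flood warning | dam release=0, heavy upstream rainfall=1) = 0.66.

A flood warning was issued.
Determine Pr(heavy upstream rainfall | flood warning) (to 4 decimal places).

Weight on heavy upstream rainfall=true, given the evidence: 0.192492 + 0.004972 = 0.197464
Denominator P(flood warning): 0.02×0.982×0.703 + 0.66×0.982×0.297 + 0.76×0.018×0.703 + 0.93×0.018×0.297 = 0.220888
Posterior = 0.197464 / 0.220888 ≈ 0.8940

Pr(heavy upstream rainfall | flood warning) ≈ 0.8940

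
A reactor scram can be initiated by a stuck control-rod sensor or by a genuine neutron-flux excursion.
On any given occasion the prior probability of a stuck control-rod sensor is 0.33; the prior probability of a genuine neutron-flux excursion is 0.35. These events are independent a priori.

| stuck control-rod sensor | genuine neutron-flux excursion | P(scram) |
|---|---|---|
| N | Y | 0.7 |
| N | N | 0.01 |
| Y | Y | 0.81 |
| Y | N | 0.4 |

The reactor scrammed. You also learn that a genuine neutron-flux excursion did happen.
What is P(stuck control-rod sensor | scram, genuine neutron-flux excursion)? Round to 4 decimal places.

P(stuck control-rod sensor | scram, genuine neutron-flux excursion) ≈ 0.3630

Enumerate both values of stuck control-rod sensor and weight by the priors:
  P(scram | genuine neutron-flux excursion) = 0.7×0.67 + 0.81×0.33
        = 0.469000 + 0.267300 = 0.736300
Keeping only the stuck control-rod sensor-present terms gives 0.267300, so
  P(stuck control-rod sensor | scram, genuine neutron-flux excursion) = 0.267300 / 0.736300 ≈ 0.3630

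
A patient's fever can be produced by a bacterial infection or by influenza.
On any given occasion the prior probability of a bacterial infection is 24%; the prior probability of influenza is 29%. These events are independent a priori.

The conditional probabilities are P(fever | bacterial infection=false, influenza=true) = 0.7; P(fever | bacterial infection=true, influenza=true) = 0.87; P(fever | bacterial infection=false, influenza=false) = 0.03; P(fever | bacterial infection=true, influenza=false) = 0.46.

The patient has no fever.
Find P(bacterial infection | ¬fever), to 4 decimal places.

P(¬fever) = 0.97·0.76·0.71 + 0.3·0.76·0.29 + 0.54·0.24·0.71 + 0.13·0.24·0.29 = 0.523412 + 0.066120 + 0.092016 + 0.009048 = 0.690596
The bacterial infection-present share is 0.092016 + 0.009048 = 0.101064.
Hence the posterior is 0.101064/0.690596 ≈ 0.1463.

P(bacterial infection | ¬fever) ≈ 0.1463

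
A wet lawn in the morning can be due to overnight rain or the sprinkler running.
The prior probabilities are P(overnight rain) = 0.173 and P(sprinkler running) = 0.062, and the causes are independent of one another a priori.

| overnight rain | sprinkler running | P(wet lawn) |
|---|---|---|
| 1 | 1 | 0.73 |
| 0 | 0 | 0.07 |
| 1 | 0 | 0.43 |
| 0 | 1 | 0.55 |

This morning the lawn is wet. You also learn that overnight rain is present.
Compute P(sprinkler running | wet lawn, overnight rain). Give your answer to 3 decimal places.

P(wet lawn | overnight rain) = 0.43×0.938 + 0.73×0.062 = 0.403340 + 0.045260 = 0.448600
The sprinkler running-present share is 0.73×0.062 = 0.045260.
So P(sprinkler running | wet lawn, overnight rain) = 0.045260/0.448600 ≈ 0.101.

P(sprinkler running | wet lawn, overnight rain) ≈ 0.101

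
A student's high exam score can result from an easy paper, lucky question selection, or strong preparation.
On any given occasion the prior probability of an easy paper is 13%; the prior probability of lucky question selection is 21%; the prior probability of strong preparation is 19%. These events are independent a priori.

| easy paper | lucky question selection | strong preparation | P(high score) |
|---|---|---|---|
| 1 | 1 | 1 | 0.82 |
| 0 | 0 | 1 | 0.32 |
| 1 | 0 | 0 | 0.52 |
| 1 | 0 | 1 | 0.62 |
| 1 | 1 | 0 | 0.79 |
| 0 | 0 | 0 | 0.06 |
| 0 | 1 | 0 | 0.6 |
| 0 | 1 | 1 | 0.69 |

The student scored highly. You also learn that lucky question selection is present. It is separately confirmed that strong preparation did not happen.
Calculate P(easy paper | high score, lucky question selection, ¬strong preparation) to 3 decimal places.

P(easy paper | high score, lucky question selection, ¬strong preparation) ≈ 0.164

Enumerate both values of easy paper and weight by the priors:
  P(high score | lucky question selection, ¬strong preparation) = 0.6*0.87 + 0.79*0.13
        = 0.522000 + 0.102700 = 0.624700
Configurations with easy paper contribute 0.102700, so
  P(easy paper | high score, lucky question selection, ¬strong preparation) = 0.102700 / 0.624700 ≈ 0.164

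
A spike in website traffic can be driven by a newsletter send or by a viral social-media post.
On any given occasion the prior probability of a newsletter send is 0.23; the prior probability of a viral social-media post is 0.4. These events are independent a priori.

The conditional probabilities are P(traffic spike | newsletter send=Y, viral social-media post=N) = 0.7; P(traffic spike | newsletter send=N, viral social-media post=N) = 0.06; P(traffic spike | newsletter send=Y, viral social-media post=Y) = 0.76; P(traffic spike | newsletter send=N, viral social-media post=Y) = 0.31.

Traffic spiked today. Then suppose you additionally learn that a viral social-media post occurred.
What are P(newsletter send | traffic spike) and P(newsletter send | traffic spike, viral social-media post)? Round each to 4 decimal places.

P(newsletter send | traffic spike) ≈ 0.5748; P(newsletter send | traffic spike, viral social-media post) ≈ 0.4227

P(traffic spike) = 0.06·0.77·0.6 + 0.31·0.77·0.4 + 0.7·0.23·0.6 + 0.76·0.23·0.4 = 0.027720 + 0.095480 + 0.096600 + 0.069920 = 0.289720
Of this, 0.166520 comes from 0.096600 + 0.069920 (the newsletter send=true cases).
P(newsletter send | traffic spike) = 0.166520 / 0.289720 ≈ 0.5748

With the extra evidence:
P(traffic spike | viral social-media post) = 0.31×0.77 + 0.76×0.23 = 0.238700 + 0.174800 = 0.413500
The newsletter send-present share is 0.76×0.23 = 0.174800.
So P(newsletter send | traffic spike, viral social-media post) = 0.174800/0.413500 ≈ 0.4227.
This is intercausal reasoning (explaining away): once viral social-media post accounts for the traffic spike, newsletter send becomes less likely.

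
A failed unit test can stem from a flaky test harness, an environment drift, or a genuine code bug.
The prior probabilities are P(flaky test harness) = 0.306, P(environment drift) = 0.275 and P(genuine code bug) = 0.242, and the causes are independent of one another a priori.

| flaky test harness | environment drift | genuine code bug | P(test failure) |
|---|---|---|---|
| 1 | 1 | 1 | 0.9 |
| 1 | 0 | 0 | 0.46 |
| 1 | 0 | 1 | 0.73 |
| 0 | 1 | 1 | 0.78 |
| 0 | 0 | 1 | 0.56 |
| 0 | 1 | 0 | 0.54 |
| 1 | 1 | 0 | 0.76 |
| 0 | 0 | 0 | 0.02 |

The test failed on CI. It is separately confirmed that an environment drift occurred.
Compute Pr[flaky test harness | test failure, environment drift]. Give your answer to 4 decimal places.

By total probability over the 4 (flaky test harness, genuine code bug) configurations:
  P(test failure | environment drift) = 0.54×0.694×0.758 + 0.78×0.694×0.242 + 0.76×0.306×0.758 + 0.9×0.306×0.242
        = 0.284068 + 0.130999 + 0.176280 + 0.066647 = 0.657994
The terms with flaky test harness present sum to 0.242927, so
  P(flaky test harness | test failure, environment drift) = 0.242927 / 0.657994 ≈ 0.3692

Pr[flaky test harness | test failure, environment drift] ≈ 0.3692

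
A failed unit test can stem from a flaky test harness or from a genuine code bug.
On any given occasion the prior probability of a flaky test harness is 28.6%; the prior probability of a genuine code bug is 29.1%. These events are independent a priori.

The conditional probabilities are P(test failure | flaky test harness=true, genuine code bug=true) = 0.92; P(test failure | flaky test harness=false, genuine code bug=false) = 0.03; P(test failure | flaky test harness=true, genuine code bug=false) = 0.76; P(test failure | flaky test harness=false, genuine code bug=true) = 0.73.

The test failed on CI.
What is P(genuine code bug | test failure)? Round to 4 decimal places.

P(genuine code bug | test failure) ≈ 0.5741

Enumerate the 4 (flaky test harness, genuine code bug) configurations and weight by the priors:
  P(test failure) = 0.03·0.714·0.709 + 0.73·0.714·0.291 + 0.76·0.286·0.709 + 0.92·0.286·0.291
        = 0.015187 + 0.151675 + 0.154108 + 0.076568 = 0.397538
The terms with genuine code bug present sum to 0.228243, so
  P(genuine code bug | test failure) = 0.228243 / 0.397538 ≈ 0.5741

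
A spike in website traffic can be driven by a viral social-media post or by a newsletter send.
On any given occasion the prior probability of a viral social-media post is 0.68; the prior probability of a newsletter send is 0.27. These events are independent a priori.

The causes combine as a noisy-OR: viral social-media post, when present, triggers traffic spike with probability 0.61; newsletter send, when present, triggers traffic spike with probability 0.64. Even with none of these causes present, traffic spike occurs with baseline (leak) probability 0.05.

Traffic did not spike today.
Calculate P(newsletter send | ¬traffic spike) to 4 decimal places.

P(newsletter send | ¬traffic spike) ≈ 0.1175

Under noisy-OR, P(traffic spike | causes) = 1 − (1−0.05)·∏(1−qᵢ) over the active causes.
P(¬traffic spike) = 0.95×0.32×0.73 + 0.342×0.32×0.27 + 0.3705×0.68×0.73 + 0.13338×0.68×0.27 = 0.221920 + 0.029549 + 0.183916 + 0.024489 = 0.459874
Of this, 0.054038 comes from 0.029549 + 0.024489 (the newsletter send=true cases).
Hence the posterior is 0.054038/0.459874 ≈ 0.1175.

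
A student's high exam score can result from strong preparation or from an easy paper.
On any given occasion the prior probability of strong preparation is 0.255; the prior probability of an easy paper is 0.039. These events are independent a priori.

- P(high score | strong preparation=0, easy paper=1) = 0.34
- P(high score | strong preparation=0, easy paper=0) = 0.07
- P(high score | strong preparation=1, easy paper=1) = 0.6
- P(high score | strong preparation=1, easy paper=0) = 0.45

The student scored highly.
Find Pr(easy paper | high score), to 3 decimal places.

Pr(easy paper | high score) ≈ 0.090

Sum P(high score|·) weighted by the priors over the 4 (strong preparation, easy paper) configurations:
  P(high score) = 0.07×0.745×0.961 + 0.34×0.745×0.039 + 0.45×0.255×0.961 + 0.6×0.255×0.039
        = 0.050116 + 0.009879 + 0.110275 + 0.005967 = 0.176237
The terms with easy paper present sum to 0.015846, so
  P(easy paper | high score) = 0.015846 / 0.176237 ≈ 0.090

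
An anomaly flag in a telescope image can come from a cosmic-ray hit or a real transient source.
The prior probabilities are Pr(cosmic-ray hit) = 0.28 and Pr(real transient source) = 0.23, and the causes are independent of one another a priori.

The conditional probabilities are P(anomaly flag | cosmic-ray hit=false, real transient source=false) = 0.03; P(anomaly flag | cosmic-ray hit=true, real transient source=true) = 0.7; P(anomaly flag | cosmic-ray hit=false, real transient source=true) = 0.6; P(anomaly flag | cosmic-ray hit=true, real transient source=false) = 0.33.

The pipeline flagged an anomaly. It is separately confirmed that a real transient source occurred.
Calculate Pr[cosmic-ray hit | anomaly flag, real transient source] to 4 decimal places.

Numerator (weight on configurations with cosmic-ray hit): 0.7*0.28 = 0.196000
The normalizing constant is 0.6*0.72 + 0.7*0.28 = 0.628000
Posterior = 0.196000 / 0.628000 ≈ 0.3121

Pr[cosmic-ray hit | anomaly flag, real transient source] ≈ 0.3121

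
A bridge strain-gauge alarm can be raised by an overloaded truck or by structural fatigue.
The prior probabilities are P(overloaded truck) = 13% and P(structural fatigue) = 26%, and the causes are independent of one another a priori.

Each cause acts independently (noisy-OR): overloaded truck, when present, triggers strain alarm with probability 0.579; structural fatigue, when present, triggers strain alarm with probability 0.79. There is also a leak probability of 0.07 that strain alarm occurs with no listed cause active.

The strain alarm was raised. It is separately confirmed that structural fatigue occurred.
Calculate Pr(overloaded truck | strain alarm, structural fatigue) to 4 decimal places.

Under noisy-OR, P(strain alarm | causes) = 1 − (1−0.07)·∏(1−qᵢ) over the active causes.
Enumerate both values of overloaded truck and weight by the priors:
  P(strain alarm | structural fatigue) = 0.8047·0.87 + 0.917779·0.13
        = 0.700089 + 0.119311 = 0.819400
Keeping only the overloaded truck-present terms gives 0.119311, so
  P(overloaded truck | strain alarm, structural fatigue) = 0.119311 / 0.819400 ≈ 0.1456

Pr(overloaded truck | strain alarm, structural fatigue) ≈ 0.1456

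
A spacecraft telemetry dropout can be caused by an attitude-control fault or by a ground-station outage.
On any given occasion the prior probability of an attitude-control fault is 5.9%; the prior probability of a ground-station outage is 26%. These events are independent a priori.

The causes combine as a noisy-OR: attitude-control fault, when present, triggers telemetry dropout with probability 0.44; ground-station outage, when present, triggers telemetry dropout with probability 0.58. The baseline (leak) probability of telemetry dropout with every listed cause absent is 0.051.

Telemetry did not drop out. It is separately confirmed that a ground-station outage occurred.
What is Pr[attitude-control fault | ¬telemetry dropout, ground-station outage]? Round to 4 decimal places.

Pr[attitude-control fault | ¬telemetry dropout, ground-station outage] ≈ 0.0339

Under noisy-OR, P(telemetry dropout | causes) = 1 − (1−0.051)·∏(1−qᵢ) over the active causes.
P(¬telemetry dropout | ground-station outage) = 0.39858×0.941 + 0.223205×0.059 = 0.375064 + 0.013169 = 0.388233
Restricting to configurations with attitude-control fault present: 0.223205×0.059 = 0.013169.
So P(attitude-control fault | ¬telemetry dropout, ground-station outage) = 0.013169/0.388233 ≈ 0.0339.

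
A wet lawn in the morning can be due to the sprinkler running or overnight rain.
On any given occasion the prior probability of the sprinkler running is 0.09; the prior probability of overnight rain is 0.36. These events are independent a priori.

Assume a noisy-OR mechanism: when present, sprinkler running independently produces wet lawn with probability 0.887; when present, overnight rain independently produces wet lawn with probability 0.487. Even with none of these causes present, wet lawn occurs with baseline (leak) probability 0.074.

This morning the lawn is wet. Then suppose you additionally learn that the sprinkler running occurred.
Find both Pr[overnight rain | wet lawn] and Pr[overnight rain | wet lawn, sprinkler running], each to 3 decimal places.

Pr[overnight rain | wet lawn] ≈ 0.682; Pr[overnight rain | wet lawn, sprinkler running] ≈ 0.373

Under noisy-OR, P(wet lawn | causes) = 1 − (1−0.074)·∏(1−qᵢ) over the active causes.
Numerator (weight on configurations with overnight rain): 0.171978 + 0.030661 = 0.202639
Denominator P(wet lawn): 0.074·0.91·0.64 + 0.524962·0.91·0.36 + 0.895362·0.09·0.64 + 0.946321·0.09·0.36 = 0.297310
P(overnight rain | wet lawn) = 0.202639/0.297310 ≈ 0.682

With the extra evidence:
Numerator (weight on configurations with overnight rain): 0.946321×0.36 = 0.340676
Normalizer over all consistent configurations: 0.895362×0.64 + 0.946321×0.36 = 0.913708
P(overnight rain | wet lawn, sprinkler running) = 0.340676/0.913708 ≈ 0.373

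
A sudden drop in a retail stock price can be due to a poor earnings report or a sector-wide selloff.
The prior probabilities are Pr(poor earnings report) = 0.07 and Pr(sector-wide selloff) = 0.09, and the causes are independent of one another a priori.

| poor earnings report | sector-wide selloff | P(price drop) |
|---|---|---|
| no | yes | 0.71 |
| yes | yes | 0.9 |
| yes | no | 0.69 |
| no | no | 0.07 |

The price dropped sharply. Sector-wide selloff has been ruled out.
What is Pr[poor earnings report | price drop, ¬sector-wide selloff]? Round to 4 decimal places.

Enumerate both values of poor earnings report and weight by the priors:
  P(price drop | ¬sector-wide selloff) = 0.07×0.93 + 0.69×0.07
        = 0.065100 + 0.048300 = 0.113400
Configurations with poor earnings report contribute 0.048300, so
  P(poor earnings report | price drop, ¬sector-wide selloff) = 0.048300 / 0.113400 ≈ 0.4259

Pr[poor earnings report | price drop, ¬sector-wide selloff] ≈ 0.4259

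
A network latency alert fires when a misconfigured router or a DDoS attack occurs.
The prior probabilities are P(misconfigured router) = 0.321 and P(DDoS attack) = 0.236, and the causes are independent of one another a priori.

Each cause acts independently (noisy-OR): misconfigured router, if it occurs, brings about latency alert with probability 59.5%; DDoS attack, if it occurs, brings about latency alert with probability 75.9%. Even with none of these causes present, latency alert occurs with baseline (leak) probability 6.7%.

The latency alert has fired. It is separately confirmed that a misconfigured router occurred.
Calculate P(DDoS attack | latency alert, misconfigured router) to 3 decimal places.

P(DDoS attack | latency alert, misconfigured router) ≈ 0.311

Under noisy-OR, P(latency alert | causes) = 1 − (1−0.067)·∏(1−qᵢ) over the active causes.
P(latency alert | misconfigured router) = 0.622135×0.764 + 0.908935×0.236 = 0.475311 + 0.214509 = 0.689820
The DDoS attack-present share is 0.908935×0.236 = 0.214509.
P(DDoS attack | latency alert, misconfigured router) = 0.214509 / 0.689820 ≈ 0.311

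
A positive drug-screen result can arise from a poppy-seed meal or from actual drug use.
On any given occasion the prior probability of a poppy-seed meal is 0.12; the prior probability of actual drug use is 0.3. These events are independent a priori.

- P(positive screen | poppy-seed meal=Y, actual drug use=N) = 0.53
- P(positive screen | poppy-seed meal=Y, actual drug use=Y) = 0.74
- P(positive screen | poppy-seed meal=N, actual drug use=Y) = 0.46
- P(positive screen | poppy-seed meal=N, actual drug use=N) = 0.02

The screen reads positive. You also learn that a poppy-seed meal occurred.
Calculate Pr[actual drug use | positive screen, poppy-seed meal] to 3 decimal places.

For the numerator, keep only actual drug use=true terms: 0.74×0.3 = 0.222000
Denominator P(positive screen | poppy-seed meal): 0.53×0.7 + 0.74×0.3 = 0.593000
P(actual drug use | positive screen, poppy-seed meal) = 0.222000/0.593000 ≈ 0.374

Pr[actual drug use | positive screen, poppy-seed meal] ≈ 0.374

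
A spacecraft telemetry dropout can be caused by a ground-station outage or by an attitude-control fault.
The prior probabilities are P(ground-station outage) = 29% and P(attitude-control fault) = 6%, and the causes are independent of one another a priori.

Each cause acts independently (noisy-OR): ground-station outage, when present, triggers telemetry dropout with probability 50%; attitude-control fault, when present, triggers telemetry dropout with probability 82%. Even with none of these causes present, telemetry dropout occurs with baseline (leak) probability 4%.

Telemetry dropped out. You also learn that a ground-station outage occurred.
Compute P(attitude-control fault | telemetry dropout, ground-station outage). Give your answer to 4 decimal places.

P(attitude-control fault | telemetry dropout, ground-station outage) ≈ 0.1008

Under noisy-OR, P(telemetry dropout | causes) = 1 − (1−0.04)·∏(1−qᵢ) over the active causes.
For the numerator, keep only attitude-control fault=true terms: 0.9136×0.06 = 0.054816
Normalizer over all consistent configurations: 0.52×0.94 + 0.9136×0.06 = 0.543616
Posterior = 0.054816 / 0.543616 ≈ 0.1008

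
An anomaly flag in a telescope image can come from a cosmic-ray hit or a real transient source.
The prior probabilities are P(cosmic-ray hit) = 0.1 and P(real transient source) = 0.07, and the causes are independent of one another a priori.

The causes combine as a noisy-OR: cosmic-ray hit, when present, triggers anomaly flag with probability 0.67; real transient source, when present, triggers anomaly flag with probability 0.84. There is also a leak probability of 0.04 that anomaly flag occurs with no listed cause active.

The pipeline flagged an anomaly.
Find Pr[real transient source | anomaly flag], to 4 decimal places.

Pr[real transient source | anomaly flag] ≈ 0.3820

Under noisy-OR, P(anomaly flag | causes) = 1 − (1−0.04)·∏(1−qᵢ) over the active causes.
Weight on real transient source=true, given the evidence: 0.053323 + 0.006645 = 0.059968
The normalizing constant is 0.04·0.9·0.93 + 0.8464·0.9·0.07 + 0.6832·0.1·0.93 + 0.949312·0.1·0.07 = 0.156986
Posterior = 0.059968 / 0.156986 ≈ 0.3820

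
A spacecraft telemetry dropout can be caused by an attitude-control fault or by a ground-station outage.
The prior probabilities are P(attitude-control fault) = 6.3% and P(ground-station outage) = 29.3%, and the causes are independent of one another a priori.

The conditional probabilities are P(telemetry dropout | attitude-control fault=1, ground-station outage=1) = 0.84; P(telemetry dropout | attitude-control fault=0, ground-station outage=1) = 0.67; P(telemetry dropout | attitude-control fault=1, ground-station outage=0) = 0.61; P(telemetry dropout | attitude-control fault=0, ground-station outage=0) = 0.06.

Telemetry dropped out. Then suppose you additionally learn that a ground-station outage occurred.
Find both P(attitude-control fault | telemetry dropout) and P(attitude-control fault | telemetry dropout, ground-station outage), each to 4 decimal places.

Sum P(telemetry dropout|·) weighted by the priors over the 4 (attitude-control fault, ground-station outage) configurations:
  P(telemetry dropout) = 0.06*0.937*0.707 + 0.67*0.937*0.293 + 0.61*0.063*0.707 + 0.84*0.063*0.293
        = 0.039748 + 0.183942 + 0.027170 + 0.015506 = 0.266366
Keeping only the attitude-control fault-present terms gives 0.042676, so
  P(attitude-control fault | telemetry dropout) = 0.042676 / 0.266366 ≈ 0.1602

Now condition on the additional information:
Enumerate both values of attitude-control fault and weight by the priors:
  P(telemetry dropout | ground-station outage) = 0.67·0.937 + 0.84·0.063
        = 0.627790 + 0.052920 = 0.680710
Keeping only the attitude-control fault-present terms gives 0.052920, so
  P(attitude-control fault | telemetry dropout, ground-station outage) = 0.052920 / 0.680710 ≈ 0.0777

P(attitude-control fault | telemetry dropout) ≈ 0.1602; P(attitude-control fault | telemetry dropout, ground-station outage) ≈ 0.0777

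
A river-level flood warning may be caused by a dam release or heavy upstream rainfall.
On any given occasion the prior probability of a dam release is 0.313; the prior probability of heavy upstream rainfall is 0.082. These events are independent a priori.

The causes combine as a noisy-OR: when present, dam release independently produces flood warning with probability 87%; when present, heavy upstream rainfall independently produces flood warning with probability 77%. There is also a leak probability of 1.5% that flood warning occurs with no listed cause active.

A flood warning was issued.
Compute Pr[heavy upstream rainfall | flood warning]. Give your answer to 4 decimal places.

Pr[heavy upstream rainfall | flood warning] ≈ 0.2085

Under noisy-OR, P(flood warning | causes) = 1 − (1−0.015)·∏(1−qᵢ) over the active causes.
By total probability over the 4 (dam release, heavy upstream rainfall) configurations:
  P(flood warning) = 0.015·0.687·0.918 + 0.77345·0.687·0.082 + 0.87195·0.313·0.918 + 0.970549·0.313·0.082
        = 0.009460 + 0.043572 + 0.250541 + 0.024910 = 0.328483
Configurations with heavy upstream rainfall contribute 0.068482, so
  P(heavy upstream rainfall | flood warning) = 0.068482 / 0.328483 ≈ 0.2085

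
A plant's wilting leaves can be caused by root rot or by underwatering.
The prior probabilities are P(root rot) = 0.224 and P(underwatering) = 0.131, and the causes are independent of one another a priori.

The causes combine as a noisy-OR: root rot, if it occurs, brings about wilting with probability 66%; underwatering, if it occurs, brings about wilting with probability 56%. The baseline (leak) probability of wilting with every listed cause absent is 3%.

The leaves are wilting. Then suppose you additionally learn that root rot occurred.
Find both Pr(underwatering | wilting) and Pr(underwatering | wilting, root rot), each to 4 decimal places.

Pr(underwatering | wilting) ≈ 0.3562; Pr(underwatering | wilting, root rot) ≈ 0.1613

Under noisy-OR, P(wilting | causes) = 1 − (1−0.03)·∏(1−qᵢ) over the active causes.
P(wilting) = 0.03×0.776×0.869 + 0.5732×0.776×0.131 + 0.6702×0.224×0.869 + 0.854888×0.224×0.131 = 0.020230 + 0.058269 + 0.130458 + 0.025086 = 0.234043
The underwatering-present share is 0.058269 + 0.025086 = 0.083355.
P(underwatering | wilting) = 0.083355 / 0.234043 ≈ 0.3562

With the extra evidence:
P(wilting | root rot) = 0.6702×0.869 + 0.854888×0.131 = 0.582404 + 0.111990 = 0.694394
Restricting to configurations with underwatering present: 0.854888×0.131 = 0.111990.
So P(underwatering | wilting, root rot) = 0.111990/0.694394 ≈ 0.1613.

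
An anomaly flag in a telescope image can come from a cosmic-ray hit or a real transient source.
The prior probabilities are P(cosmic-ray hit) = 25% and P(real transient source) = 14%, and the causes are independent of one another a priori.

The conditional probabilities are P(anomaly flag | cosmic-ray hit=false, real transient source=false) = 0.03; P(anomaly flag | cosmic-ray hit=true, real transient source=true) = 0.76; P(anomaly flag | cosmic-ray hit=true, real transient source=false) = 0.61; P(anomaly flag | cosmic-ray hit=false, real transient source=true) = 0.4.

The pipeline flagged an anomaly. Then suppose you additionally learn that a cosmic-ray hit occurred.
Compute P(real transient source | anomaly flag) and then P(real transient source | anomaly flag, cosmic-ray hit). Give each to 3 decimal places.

P(real transient source | anomaly flag) ≈ 0.313; P(real transient source | anomaly flag, cosmic-ray hit) ≈ 0.169

For the numerator, keep only real transient source=true terms: 0.042000 + 0.026600 = 0.068600
The normalizing constant is 0.03·0.75·0.86 + 0.4·0.75·0.14 + 0.61·0.25·0.86 + 0.76·0.25·0.14 = 0.219100
Posterior = 0.068600 / 0.219100 ≈ 0.313

Now condition on the additional information:
P(anomaly flag | cosmic-ray hit) = 0.61*0.86 + 0.76*0.14 = 0.524600 + 0.106400 = 0.631000
Restricting to configurations with real transient source present: 0.76*0.14 = 0.106400.
So P(real transient source | anomaly flag, cosmic-ray hit) = 0.106400/0.631000 ≈ 0.169.
— cosmic-ray hit explains away the evidence for real transient source.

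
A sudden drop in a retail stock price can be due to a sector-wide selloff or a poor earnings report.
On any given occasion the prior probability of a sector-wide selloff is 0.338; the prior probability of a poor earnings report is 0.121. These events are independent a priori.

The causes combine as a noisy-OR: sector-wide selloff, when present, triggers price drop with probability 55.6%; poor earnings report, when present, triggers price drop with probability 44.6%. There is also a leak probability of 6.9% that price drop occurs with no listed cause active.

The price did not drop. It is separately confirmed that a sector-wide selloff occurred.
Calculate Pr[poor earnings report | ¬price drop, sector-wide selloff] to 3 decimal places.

Pr[poor earnings report | ¬price drop, sector-wide selloff] ≈ 0.071

Under noisy-OR, P(price drop | causes) = 1 − (1−0.069)·∏(1−qᵢ) over the active causes.
P(¬price drop | sector-wide selloff) = 0.413364*0.879 + 0.229004*0.121 = 0.363347 + 0.027709 = 0.391056
Of this, 0.027709 comes from 0.229004*0.121 (the poor earnings report=true cases).
Hence the posterior is 0.027709/0.391056 ≈ 0.071.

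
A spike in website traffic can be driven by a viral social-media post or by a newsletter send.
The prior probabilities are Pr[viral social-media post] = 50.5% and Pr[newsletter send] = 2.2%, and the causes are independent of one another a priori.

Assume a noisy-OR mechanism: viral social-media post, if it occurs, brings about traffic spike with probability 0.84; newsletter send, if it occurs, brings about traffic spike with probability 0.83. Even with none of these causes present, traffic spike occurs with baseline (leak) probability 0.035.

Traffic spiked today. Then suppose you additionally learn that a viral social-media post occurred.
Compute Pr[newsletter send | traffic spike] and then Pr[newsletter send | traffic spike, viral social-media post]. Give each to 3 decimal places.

Under noisy-OR, P(traffic spike | causes) = 1 − (1−0.035)·∏(1−qᵢ) over the active causes.
P(traffic spike) = 0.035*0.495*0.978 + 0.83595*0.495*0.022 + 0.8456*0.505*0.978 + 0.973752*0.505*0.022 = 0.016944 + 0.009103 + 0.417633 + 0.010818 = 0.454498
The newsletter send-present share is 0.009103 + 0.010818 = 0.019921.
P(newsletter send | traffic spike) = 0.019921 / 0.454498 ≈ 0.044

Now condition on the additional information:
P(traffic spike | viral social-media post) = 0.8456·0.978 + 0.973752·0.022 = 0.826997 + 0.021423 = 0.848420
Restricting to configurations with newsletter send present: 0.973752·0.022 = 0.021423.
P(newsletter send | traffic spike, viral social-media post) = 0.021423 / 0.848420 ≈ 0.025

Pr[newsletter send | traffic spike] ≈ 0.044; Pr[newsletter send | traffic spike, viral social-media post] ≈ 0.025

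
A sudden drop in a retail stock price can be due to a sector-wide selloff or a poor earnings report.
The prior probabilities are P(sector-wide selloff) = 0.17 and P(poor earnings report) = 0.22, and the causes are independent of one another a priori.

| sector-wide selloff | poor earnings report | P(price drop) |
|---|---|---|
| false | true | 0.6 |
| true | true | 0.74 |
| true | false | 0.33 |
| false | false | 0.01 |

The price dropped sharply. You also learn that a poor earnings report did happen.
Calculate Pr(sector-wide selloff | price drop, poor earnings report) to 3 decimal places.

Pr(sector-wide selloff | price drop, poor earnings report) ≈ 0.202

Enumerate both values of sector-wide selloff and weight by the priors:
  P(price drop | poor earnings report) = 0.6*0.83 + 0.74*0.17
        = 0.498000 + 0.125800 = 0.623800
Configurations with sector-wide selloff contribute 0.125800, so
  P(sector-wide selloff | price drop, poor earnings report) = 0.125800 / 0.623800 ≈ 0.202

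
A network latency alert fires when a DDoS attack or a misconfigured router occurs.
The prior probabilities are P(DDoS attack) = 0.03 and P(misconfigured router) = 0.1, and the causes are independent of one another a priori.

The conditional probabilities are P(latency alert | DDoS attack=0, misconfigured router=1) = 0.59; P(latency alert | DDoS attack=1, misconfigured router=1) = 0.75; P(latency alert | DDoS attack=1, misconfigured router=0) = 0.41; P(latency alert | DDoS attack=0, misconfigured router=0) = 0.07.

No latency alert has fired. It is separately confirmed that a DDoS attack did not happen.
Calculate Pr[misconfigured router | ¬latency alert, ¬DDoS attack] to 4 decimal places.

P(¬latency alert | ¬DDoS attack) = 0.93×0.9 + 0.41×0.1 = 0.837000 + 0.041000 = 0.878000
The misconfigured router-present share is 0.41×0.1 = 0.041000.
Hence the posterior is 0.041000/0.878000 ≈ 0.0467.

Pr[misconfigured router | ¬latency alert, ¬DDoS attack] ≈ 0.0467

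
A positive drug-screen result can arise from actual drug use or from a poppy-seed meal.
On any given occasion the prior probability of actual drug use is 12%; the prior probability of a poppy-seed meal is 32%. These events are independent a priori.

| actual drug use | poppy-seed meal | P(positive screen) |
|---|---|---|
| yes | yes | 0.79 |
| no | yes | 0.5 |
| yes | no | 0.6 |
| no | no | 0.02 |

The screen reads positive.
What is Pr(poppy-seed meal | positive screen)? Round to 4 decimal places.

Pr(poppy-seed meal | positive screen) ≈ 0.7375

Enumerate the 4 (actual drug use, poppy-seed meal) configurations and weight by the priors:
  P(positive screen) = 0.02*0.88*0.68 + 0.5*0.88*0.32 + 0.6*0.12*0.68 + 0.79*0.12*0.32
        = 0.011968 + 0.140800 + 0.048960 + 0.030336 = 0.232064
Keeping only the poppy-seed meal-present terms gives 0.171136, so
  P(poppy-seed meal | positive screen) = 0.171136 / 0.232064 ≈ 0.7375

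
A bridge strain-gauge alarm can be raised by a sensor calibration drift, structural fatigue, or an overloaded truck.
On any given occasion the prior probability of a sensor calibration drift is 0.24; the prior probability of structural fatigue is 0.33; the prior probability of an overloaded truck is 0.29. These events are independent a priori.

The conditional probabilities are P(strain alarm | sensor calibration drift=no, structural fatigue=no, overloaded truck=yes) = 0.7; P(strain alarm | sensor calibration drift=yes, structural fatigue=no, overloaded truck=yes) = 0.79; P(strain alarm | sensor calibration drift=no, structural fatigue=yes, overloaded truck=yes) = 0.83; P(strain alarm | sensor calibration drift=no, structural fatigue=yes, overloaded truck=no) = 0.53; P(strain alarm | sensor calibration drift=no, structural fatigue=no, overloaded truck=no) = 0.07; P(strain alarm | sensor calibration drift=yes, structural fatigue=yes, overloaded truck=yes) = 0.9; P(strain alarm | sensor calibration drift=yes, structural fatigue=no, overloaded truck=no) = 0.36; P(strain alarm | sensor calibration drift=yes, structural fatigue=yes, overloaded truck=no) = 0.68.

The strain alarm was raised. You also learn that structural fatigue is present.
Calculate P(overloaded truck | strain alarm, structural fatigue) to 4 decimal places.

Numerator (weight on configurations with overloaded truck): 0.182932 + 0.062640 = 0.245572
Denominator P(strain alarm | structural fatigue): 0.53×0.76×0.71 + 0.83×0.76×0.29 + 0.68×0.24×0.71 + 0.9×0.24×0.29 = 0.647432
Posterior = 0.245572 / 0.647432 ≈ 0.3793

P(overloaded truck | strain alarm, structural fatigue) ≈ 0.3793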